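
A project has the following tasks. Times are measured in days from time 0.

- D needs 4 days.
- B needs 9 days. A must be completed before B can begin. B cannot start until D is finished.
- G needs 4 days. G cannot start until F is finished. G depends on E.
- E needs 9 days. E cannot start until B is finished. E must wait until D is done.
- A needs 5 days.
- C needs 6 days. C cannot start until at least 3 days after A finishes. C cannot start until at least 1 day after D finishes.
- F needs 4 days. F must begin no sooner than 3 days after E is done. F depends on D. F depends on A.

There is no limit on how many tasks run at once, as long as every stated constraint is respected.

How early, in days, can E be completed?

D can start immediately at day 0; it finishes at day 4.
A has no prerequisites, so it starts at day 0 and finishes at day 5.
B has to wait for A (finishes day 5); D (finishes day 4). The latest of these is day 5, so B runs day 5 to 5 + 9 = day 14.
For E: B (finishes day 14); D (finishes day 4). Taking the maximum gives a start of day 14, and it finishes at 14 + 9 = day 23.

23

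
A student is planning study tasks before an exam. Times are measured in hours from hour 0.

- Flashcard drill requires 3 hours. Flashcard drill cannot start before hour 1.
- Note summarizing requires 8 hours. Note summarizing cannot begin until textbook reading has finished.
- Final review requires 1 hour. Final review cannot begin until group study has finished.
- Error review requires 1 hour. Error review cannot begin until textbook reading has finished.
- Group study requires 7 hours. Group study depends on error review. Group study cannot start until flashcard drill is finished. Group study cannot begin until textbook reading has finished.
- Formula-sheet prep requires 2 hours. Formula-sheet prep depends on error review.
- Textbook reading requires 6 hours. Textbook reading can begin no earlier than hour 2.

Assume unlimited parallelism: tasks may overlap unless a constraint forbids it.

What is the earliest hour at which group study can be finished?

After its own release at hour 1, flashcard drill can start at hour 1 and finishes at hour 4.
After its own release at hour 2, textbook reading can start at hour 2 and finishes at hour 8.
Error review waits on textbook reading (finishes hour 8), so it starts at hour 8 and finishes at 8 + 1 = hour 9.
For group study: error review (finishes hour 9); flashcard drill (finishes hour 4); textbook reading (finishes hour 8). Taking the maximum gives a start of hour 9, and it finishes at 9 + 7 = hour 16.

16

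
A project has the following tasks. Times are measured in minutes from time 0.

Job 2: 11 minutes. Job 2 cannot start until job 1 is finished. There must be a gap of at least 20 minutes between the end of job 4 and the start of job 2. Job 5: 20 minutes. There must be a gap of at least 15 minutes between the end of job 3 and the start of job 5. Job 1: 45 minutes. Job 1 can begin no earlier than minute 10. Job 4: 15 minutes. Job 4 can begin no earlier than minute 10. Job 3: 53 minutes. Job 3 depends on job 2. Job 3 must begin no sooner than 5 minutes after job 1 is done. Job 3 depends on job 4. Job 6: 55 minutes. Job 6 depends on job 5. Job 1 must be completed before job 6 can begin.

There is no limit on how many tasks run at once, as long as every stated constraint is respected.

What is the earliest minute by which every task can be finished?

After its own release at minute 10, job 4 can start at minute 10 and finishes at minute 25.
Job 1 waits on its own release at minute 10, so it starts at minute 10 and finishes at 10 + 45 = minute 55.
Job 2 needs all of job 1 (finishes minute 55); job 4 (finishes minute 25, plus 20-minute gap → minute 45). That puts its earliest start at minute 55; it finishes at 55 + 11 = minute 66.
Job 3 has to wait for job 2 (finishes minute 66); job 1 (finishes minute 55, plus 5-minute gap → minute 60); job 4 (finishes minute 25). The latest of these is minute 66, so job 3 runs minute 66 to 66 + 53 = minute 119.
After job 3 (finishes minute 119, plus 15-minute gap → minute 134), job 5 can start at minute 134 and finishes at minute 154.
Job 6 has to wait for job 5 (finishes minute 154); job 1 (finishes minute 55). The latest of these is minute 154, so job 6 runs minute 154 to 154 + 55 = minute 209.
All tasks are finished once the last one completes. Finish times: Job 1 at 55, Job 2 at 66, Job 3 at 119, Job 4 at 25, Job 5 at 154, Job 6 at 209. The latest is minute 209.

209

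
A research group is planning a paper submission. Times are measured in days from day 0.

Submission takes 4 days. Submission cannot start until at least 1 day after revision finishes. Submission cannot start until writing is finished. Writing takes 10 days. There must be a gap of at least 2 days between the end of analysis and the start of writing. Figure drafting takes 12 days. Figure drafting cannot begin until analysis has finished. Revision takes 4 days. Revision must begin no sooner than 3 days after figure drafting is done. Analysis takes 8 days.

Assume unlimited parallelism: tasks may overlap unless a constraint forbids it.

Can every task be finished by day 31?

No

Analysis has no prerequisites, so it starts at day 0 and finishes at day 8.
After analysis (finishes day 8, plus 2-day gap → day 10), writing can start at day 10 and finishes at day 20.
Figure drafting cannot begin until analysis (finishes day 8). It runs from day 8 to 8 + 12 = day 20.
After figure drafting (finishes day 20, plus 3-day gap → day 23), revision can start at day 23 and finishes at day 27.
Submission cannot start until revision (finishes day 27, plus 1-day gap → day 28); writing (finishes day 20). The controlling bound is day 28, so submission finishes at 28 + 4 = day 32.
The earliest everything can be done is day 32, which is after the deadline of 31, so it is not possible.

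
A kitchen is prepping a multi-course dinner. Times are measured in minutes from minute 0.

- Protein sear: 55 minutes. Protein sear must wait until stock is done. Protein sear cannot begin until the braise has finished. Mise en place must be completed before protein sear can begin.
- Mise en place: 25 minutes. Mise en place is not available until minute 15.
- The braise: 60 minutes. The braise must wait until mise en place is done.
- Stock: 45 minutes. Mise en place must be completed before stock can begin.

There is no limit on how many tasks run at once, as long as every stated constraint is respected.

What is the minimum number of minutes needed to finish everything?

155

Mise en place cannot begin until its own release at minute 15. It runs from minute 15 to 15 + 25 = minute 40.
After mise en place (finishes minute 40), the braise can start at minute 40 and finishes at minute 100.
Stock cannot begin until mise en place (finishes minute 40). It runs from minute 40 to 40 + 45 = minute 85.
Protein sear has to wait for stock (finishes minute 85); the braise (finishes minute 100); mise en place (finishes minute 40). The latest of these is minute 100, so protein sear runs minute 100 to 100 + 55 = minute 155.
All tasks are finished once the last one completes. Finish times: Mise en place at 40, Stock at 85, The braise at 100, Protein sear at 155. The latest is minute 155.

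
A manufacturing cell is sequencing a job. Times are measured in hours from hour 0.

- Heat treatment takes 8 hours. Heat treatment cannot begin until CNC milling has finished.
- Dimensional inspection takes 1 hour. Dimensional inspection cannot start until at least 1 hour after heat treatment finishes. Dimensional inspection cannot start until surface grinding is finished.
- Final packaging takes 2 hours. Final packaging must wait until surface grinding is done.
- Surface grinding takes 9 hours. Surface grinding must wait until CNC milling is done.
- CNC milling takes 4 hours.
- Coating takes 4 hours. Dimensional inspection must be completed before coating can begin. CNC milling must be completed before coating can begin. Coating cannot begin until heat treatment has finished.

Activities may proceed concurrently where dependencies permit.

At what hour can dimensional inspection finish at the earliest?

14

Nothing blocks CNC milling, so it runs from hour 0 to hour 4.
After CNC milling (finishes hour 4), surface grinding can start at hour 4 and finishes at hour 13.
After CNC milling (finishes hour 4), heat treatment can start at hour 4 and finishes at hour 12.
For dimensional inspection: heat treatment (finishes hour 12, plus 1-hour gap → hour 13); surface grinding (finishes hour 13). Taking the maximum gives a start of hour 13, and it finishes at 13 + 1 = hour 14.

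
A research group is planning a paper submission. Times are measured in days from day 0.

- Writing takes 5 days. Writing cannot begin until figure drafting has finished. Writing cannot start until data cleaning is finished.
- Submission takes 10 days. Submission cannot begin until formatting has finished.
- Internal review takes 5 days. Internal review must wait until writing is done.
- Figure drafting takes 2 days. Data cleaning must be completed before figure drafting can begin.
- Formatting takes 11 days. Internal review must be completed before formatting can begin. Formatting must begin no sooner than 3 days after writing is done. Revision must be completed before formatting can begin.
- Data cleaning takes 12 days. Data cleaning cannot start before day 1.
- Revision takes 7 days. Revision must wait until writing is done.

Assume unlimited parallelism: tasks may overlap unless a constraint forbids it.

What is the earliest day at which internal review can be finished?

25

After its own release at day 1, data cleaning can start at day 1 and finishes at day 13.
After data cleaning (finishes day 13), figure drafting can start at day 13 and finishes at day 15.
Writing needs all of figure drafting (finishes day 15); data cleaning (finishes day 13). That puts its earliest start at day 15; it finishes at 15 + 5 = day 20.
Internal review cannot begin until writing (finishes day 20). It runs from day 20 to 20 + 5 = day 25.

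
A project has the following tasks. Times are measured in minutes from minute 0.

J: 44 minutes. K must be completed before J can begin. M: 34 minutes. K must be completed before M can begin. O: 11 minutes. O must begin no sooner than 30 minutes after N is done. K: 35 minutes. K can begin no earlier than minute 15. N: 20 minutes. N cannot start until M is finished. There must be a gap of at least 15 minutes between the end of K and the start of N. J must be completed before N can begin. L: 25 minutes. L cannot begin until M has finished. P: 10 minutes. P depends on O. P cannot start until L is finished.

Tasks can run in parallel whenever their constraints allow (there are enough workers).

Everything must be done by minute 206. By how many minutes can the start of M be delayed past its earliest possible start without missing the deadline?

K cannot begin until its own release at minute 15. It runs from minute 15 to 15 + 35 = minute 50.
M cannot begin until K (finishes minute 50). It runs from minute 50 to 50 + 34 = minute 84.

Working backward from the deadline:
To finish by minute 206, P (duration 10) must start no later than minute 196.
O has to be done before P (must start by minute 196). That means finishing by minute 196, i.e. starting by 196 − 11 = minute 185.
N feeds into O (must start by minute 185, minus 30-minute gap → minute 155); so N must finish by minute 155 and therefore start by minute 135.
L must finish before P (must start by minute 196). With a 25-minute duration, L must start by 196 − 25 = minute 171.
For M: L (must start by minute 171); N (must start by minute 135). The most restrictive is minute 135; with a 34-minute duration, M must start by minute 101.
So M can start as early as minute 50 and as late as minute 101, giving 101 − 50 = 51 minutes of slack.

51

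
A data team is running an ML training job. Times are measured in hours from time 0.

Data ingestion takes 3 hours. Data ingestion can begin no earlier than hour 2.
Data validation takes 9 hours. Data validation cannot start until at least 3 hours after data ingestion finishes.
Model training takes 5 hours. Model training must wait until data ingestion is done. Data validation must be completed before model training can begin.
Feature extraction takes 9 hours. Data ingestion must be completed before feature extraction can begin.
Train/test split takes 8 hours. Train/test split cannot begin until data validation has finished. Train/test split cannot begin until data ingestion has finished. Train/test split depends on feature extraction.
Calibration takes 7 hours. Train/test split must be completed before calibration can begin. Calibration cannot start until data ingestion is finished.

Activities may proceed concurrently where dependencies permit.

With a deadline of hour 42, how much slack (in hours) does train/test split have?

After its own release at hour 2, data ingestion can start at hour 2 and finishes at hour 5.
Feature extraction cannot begin until data ingestion (finishes hour 5). It runs from hour 5 to 5 + 9 = hour 14.
Data validation waits on data ingestion (finishes hour 5, plus 3-hour gap → hour 8), so it starts at hour 8 and finishes at 8 + 9 = hour 17.
Train/test split cannot start until data validation (finishes hour 17); data ingestion (finishes hour 5); feature extraction (finishes hour 14). The controlling bound is hour 17, so train/test split finishes at 17 + 8 = hour 25.

Working backward from the deadline:
Nothing follows calibration; the deadline of hour 42 is its only limit. It must start by 42 − 7 = hour 35.
Train/test split feeds into calibration (must start by hour 35); so train/test split must finish by hour 35 and therefore start by hour 27.
So train/test split can start as early as hour 17 and as late as hour 27, giving 27 − 17 = 10 hours of slack.

10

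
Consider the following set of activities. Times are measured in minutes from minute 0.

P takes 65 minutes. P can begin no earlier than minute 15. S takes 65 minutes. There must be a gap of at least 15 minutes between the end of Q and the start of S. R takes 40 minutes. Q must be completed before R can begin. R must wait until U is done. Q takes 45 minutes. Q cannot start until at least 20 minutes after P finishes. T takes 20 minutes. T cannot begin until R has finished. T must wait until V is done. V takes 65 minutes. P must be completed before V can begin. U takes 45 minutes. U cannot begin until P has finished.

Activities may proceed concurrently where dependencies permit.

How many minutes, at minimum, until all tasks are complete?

225

P waits on its own release at minute 15, so it starts at minute 15 and finishes at 15 + 65 = minute 80.
V waits on P (finishes minute 80), so it starts at minute 80 and finishes at 80 + 65 = minute 145.
U waits on P (finishes minute 80), so it starts at minute 80 and finishes at 80 + 45 = minute 125.
After P (finishes minute 80, plus 20-minute gap → minute 100), Q can start at minute 100 and finishes at minute 145.
S waits on Q (finishes minute 145, plus 15-minute gap → minute 160), so it starts at minute 160 and finishes at 160 + 65 = minute 225.
R cannot start until Q (finishes minute 145); U (finishes minute 125). The controlling bound is minute 145, so R finishes at 145 + 40 = minute 185.
T cannot start until R (finishes minute 185); V (finishes minute 145). The controlling bound is minute 185, so T finishes at 185 + 20 = minute 205.
All tasks are finished once the last one completes. Finish times: P at 80, Q at 145, R at 185, S at 225, T at 205, U at 125, V at 145. The latest is minute 225.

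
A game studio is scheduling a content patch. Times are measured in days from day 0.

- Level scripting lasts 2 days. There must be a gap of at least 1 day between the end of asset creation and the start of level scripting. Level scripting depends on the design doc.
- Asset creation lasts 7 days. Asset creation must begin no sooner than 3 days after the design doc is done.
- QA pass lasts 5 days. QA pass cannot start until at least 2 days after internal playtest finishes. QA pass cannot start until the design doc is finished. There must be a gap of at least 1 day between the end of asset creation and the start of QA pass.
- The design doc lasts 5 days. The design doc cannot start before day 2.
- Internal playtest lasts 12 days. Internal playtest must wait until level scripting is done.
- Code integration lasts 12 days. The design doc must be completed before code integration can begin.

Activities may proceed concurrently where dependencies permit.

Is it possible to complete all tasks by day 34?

The design doc cannot begin until its own release at day 2. It runs from day 2 to 2 + 5 = day 7.
Code integration cannot begin until the design doc (finishes day 7). It runs from day 7 to 7 + 12 = day 19.
Asset creation cannot begin until the design doc (finishes day 7, plus 3-day gap → day 10). It runs from day 10 to 10 + 7 = day 17.
For level scripting: asset creation (finishes day 17, plus 1-day gap → day 18); the design doc (finishes day 7). Taking the maximum gives a start of day 18, and it finishes at 18 + 2 = day 20.
Internal playtest cannot begin until level scripting (finishes day 20). It runs from day 20 to 20 + 12 = day 32.
QA pass has to wait for internal playtest (finishes day 32, plus 2-day gap → day 34); the design doc (finishes day 7); asset creation (finishes day 17, plus 1-day gap → day 18). The latest of these is day 34, so QA pass runs day 34 to 34 + 5 = day 39.
The earliest everything can be done is day 39, which is after the deadline of 34, so it is not possible.

No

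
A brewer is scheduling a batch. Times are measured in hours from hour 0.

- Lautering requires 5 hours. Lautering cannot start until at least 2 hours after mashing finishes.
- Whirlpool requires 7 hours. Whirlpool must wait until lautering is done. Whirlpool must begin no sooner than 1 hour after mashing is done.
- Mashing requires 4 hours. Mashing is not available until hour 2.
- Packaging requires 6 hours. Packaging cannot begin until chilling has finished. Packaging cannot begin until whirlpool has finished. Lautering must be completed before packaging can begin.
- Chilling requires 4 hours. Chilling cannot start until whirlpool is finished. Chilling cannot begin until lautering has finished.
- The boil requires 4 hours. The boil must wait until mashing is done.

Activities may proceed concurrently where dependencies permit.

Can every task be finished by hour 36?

Yes

Mashing waits on its own release at hour 2, so it starts at hour 2 and finishes at 2 + 4 = hour 6.
The boil cannot begin until mashing (finishes hour 6). It runs from hour 6 to 6 + 4 = hour 10.
Lautering cannot begin until mashing (finishes hour 6, plus 2-hour gap → hour 8). It runs from hour 8 to 8 + 5 = hour 13.
Whirlpool cannot start until lautering (finishes hour 13); mashing (finishes hour 6, plus 1-hour gap → hour 7). The controlling bound is hour 13, so whirlpool finishes at 13 + 7 = hour 20.
Chilling needs all of whirlpool (finishes hour 20); lautering (finishes hour 13). That puts its earliest start at hour 20; it finishes at 20 + 4 = hour 24.
Packaging has to wait for chilling (finishes hour 24); whirlpool (finishes hour 20); lautering (finishes hour 13). The latest of these is hour 24, so packaging runs hour 24 to 24 + 6 = hour 30.
Every task is finished by hour 30, which is no later than the deadline of 36, so the schedule is feasible.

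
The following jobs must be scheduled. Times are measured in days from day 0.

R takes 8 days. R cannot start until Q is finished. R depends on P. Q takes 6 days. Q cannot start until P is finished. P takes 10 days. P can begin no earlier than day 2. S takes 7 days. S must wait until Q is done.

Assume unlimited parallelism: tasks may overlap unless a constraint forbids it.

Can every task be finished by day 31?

Yes

P cannot begin until its own release at day 2. It runs from day 2 to 2 + 10 = day 12.
Q waits on P (finishes day 12), so it starts at day 12 and finishes at 12 + 6 = day 18.
S waits on Q (finishes day 18), so it starts at day 18 and finishes at 18 + 7 = day 25.
R has to wait for Q (finishes day 18); P (finishes day 12). The latest of these is day 18, so R runs day 18 to 18 + 8 = day 26.
Every task is finished by day 26, which is no later than the deadline of 31, so the schedule is feasible.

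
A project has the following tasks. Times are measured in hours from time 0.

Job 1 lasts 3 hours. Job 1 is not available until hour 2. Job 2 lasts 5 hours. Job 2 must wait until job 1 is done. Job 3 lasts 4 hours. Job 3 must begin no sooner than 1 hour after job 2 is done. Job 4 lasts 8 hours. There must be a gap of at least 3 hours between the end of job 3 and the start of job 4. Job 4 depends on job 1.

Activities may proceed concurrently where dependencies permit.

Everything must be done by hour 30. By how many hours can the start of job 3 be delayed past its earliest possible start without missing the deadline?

4

After its own release at hour 2, job 1 can start at hour 2 and finishes at hour 5.
Job 2 waits on job 1 (finishes hour 5), so it starts at hour 5 and finishes at 5 + 5 = hour 10.
Job 3 waits on job 2 (finishes hour 10, plus 1-hour gap → hour 11), so it starts at hour 11 and finishes at 11 + 4 = hour 15.

Working backward from the deadline:
Job 4 has no dependents, so it just needs to finish by hour 30. Starting by 30 − 8 = hour 22 achieves that.
Job 3 must finish before job 4 (must start by hour 22, minus 3-hour gap → hour 19). With a 4-hour duration, job 3 must start by 19 − 4 = hour 15.
So job 3 can start as early as hour 11 and as late as hour 15, giving 15 − 11 = 4 hours of slack.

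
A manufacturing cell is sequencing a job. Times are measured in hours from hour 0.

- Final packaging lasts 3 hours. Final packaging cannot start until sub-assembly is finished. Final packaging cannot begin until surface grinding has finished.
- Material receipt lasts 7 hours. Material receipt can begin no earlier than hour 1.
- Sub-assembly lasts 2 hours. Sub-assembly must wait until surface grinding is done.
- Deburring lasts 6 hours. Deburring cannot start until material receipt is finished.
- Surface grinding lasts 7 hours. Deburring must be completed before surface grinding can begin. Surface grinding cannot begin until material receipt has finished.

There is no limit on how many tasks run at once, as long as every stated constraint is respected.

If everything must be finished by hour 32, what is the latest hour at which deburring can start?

Final packaging has no dependents, so it just needs to finish by hour 32. Starting by 32 − 3 = hour 29 achieves that.
Sub-assembly must finish before final packaging (must start by hour 29). With a 2-hour duration, sub-assembly must start by 29 − 2 = hour 27.
For surface grinding: sub-assembly (must start by hour 27); final packaging (must start by hour 29). The most restrictive is hour 27; with a 7-hour duration, surface grinding must start by hour 20.
Deburring must finish before surface grinding (must start by hour 20). With a 6-hour duration, deburring must start by 20 − 6 = hour 14.

14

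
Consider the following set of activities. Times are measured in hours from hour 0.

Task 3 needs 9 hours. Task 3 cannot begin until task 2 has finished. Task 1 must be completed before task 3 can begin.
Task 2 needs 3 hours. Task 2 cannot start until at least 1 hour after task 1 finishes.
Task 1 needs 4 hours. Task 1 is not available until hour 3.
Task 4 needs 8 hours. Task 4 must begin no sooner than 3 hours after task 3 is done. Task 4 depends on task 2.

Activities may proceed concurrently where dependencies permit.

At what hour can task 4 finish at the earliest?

After its own release at hour 3, task 1 can start at hour 3 and finishes at hour 7.
Task 2 cannot begin until task 1 (finishes hour 7, plus 1-hour gap → hour 8). It runs from hour 8 to 8 + 3 = hour 11.
Task 3 has to wait for task 2 (finishes hour 11); task 1 (finishes hour 7). The latest of these is hour 11, so task 3 runs hour 11 to 11 + 9 = hour 20.
For task 4: task 3 (finishes hour 20, plus 3-hour gap → hour 23); task 2 (finishes hour 11). Taking the maximum gives a start of hour 23, and it finishes at 23 + 8 = hour 31.

31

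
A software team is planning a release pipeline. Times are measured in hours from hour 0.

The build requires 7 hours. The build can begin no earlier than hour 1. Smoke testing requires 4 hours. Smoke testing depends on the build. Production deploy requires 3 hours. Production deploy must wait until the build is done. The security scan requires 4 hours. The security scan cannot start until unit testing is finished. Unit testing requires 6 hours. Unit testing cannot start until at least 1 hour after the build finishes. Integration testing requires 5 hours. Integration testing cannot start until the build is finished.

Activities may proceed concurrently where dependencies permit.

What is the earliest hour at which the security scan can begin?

15

The build cannot begin until its own release at hour 1. It runs from hour 1 to 1 + 7 = hour 8.
Unit testing waits on the build (finishes hour 8, plus 1-hour gap → hour 9), so it starts at hour 9 and finishes at 9 + 6 = hour 15.
The security scan waits on unit testing (finishes hour 15), so the earliest it can start is hour 15.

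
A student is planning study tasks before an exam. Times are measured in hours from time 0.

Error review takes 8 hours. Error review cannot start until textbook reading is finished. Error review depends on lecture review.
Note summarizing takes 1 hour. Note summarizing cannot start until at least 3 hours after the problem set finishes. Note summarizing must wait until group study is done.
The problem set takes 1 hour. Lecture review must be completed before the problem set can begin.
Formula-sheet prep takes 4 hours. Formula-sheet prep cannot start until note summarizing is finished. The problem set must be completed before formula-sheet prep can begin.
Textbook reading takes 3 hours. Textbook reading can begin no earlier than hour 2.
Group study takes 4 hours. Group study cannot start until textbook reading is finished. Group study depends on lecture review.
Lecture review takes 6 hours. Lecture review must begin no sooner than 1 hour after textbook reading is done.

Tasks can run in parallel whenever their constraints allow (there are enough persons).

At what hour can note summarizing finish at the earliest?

17

After its own release at hour 2, textbook reading can start at hour 2 and finishes at hour 5.
After textbook reading (finishes hour 5, plus 1-hour gap → hour 6), lecture review can start at hour 6 and finishes at hour 12.
Group study needs all of textbook reading (finishes hour 5); lecture review (finishes hour 12). That puts its earliest start at hour 12; it finishes at 12 + 4 = hour 16.
After lecture review (finishes hour 12), the problem set can start at hour 12 and finishes at hour 13.
Note summarizing has to wait for the problem set (finishes hour 13, plus 3-hour gap → hour 16); group study (finishes hour 16). The latest of these is hour 16, so note summarizing runs hour 16 to 16 + 1 = hour 17.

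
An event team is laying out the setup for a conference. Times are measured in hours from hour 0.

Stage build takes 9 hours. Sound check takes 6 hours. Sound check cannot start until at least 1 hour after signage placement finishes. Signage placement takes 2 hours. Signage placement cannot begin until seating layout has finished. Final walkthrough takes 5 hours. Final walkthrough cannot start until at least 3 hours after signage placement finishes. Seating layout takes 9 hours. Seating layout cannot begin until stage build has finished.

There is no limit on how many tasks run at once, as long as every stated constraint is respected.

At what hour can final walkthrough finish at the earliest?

Nothing blocks stage build, so it runs from hour 0 to hour 9.
After stage build (finishes hour 9), seating layout can start at hour 9 and finishes at hour 18.
Signage placement waits on seating layout (finishes hour 18), so it starts at hour 18 and finishes at 18 + 2 = hour 20.
Final walkthrough waits on signage placement (finishes hour 20, plus 3-hour gap → hour 23), so it starts at hour 23 and finishes at 23 + 5 = hour 28.

28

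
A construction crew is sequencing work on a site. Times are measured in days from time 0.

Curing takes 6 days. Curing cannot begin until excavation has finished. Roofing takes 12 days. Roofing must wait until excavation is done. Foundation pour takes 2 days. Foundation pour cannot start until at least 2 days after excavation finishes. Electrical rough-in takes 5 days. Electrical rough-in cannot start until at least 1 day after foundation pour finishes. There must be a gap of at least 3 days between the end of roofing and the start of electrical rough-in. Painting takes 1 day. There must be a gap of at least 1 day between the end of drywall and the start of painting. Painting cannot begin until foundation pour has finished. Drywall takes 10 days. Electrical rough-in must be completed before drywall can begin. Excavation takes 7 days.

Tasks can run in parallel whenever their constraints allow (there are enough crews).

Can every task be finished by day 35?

No

Excavation can start immediately at day 0; it finishes at day 7.
After excavation (finishes day 7), roofing can start at day 7 and finishes at day 19.
Curing cannot begin until excavation (finishes day 7). It runs from day 7 to 7 + 6 = day 13.
After excavation (finishes day 7, plus 2-day gap → day 9), foundation pour can start at day 9 and finishes at day 11.
Electrical rough-in has to wait for foundation pour (finishes day 11, plus 1-day gap → day 12); roofing (finishes day 19, plus 3-day gap → day 22). The latest of these is day 22, so electrical rough-in runs day 22 to 22 + 5 = day 27.
Drywall waits on electrical rough-in (finishes day 27), so it starts at day 27 and finishes at 27 + 10 = day 37.
Painting has to wait for drywall (finishes day 37, plus 1-day gap → day 38); foundation pour (finishes day 11). The latest of these is day 38, so painting runs day 38 to 38 + 1 = day 39.
The earliest everything can be done is day 39, which is after the deadline of 35, so it is not possible.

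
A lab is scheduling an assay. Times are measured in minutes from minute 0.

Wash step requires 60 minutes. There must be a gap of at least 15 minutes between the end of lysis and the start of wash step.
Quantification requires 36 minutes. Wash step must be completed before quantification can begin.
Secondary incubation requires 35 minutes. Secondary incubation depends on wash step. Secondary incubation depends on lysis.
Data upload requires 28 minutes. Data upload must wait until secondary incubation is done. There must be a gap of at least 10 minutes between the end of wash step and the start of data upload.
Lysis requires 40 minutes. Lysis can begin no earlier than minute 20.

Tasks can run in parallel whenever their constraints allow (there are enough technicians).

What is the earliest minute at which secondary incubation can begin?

Lysis cannot begin until its own release at minute 20. It runs from minute 20 to 20 + 40 = minute 60.
Wash step waits on lysis (finishes minute 60, plus 15-minute gap → minute 75), so it starts at minute 75 and finishes at 75 + 60 = minute 135.
Secondary incubation waits on wash step (finishes minute 135); lysis (finishes minute 60). The latest of these is minute 135, which is the earliest secondary incubation can start.

135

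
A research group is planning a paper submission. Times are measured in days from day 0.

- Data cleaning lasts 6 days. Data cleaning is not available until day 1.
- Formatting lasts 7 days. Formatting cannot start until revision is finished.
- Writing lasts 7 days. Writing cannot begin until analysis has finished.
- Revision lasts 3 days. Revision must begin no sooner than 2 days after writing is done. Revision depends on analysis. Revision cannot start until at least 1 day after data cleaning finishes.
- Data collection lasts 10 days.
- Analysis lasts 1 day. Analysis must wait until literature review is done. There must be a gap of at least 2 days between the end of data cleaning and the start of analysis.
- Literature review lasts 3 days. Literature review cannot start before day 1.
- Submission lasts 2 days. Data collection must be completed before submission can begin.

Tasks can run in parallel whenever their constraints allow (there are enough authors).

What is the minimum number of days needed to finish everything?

29

After its own release at day 1, data cleaning can start at day 1 and finishes at day 7.
Data collection can start immediately at day 0; it finishes at day 10.
After data collection (finishes day 10), submission can start at day 10 and finishes at day 12.
After its own release at day 1, literature review can start at day 1 and finishes at day 4.
Analysis cannot start until literature review (finishes day 4); data cleaning (finishes day 7, plus 2-day gap → day 9). The controlling bound is day 9, so analysis finishes at 9 + 1 = day 10.
Writing waits on analysis (finishes day 10), so it starts at day 10 and finishes at 10 + 7 = day 17.
Revision has to wait for writing (finishes day 17, plus 2-day gap → day 19); analysis (finishes day 10); data cleaning (finishes day 7, plus 1-day gap → day 8). The latest of these is day 19, so revision runs day 19 to 19 + 3 = day 22.
Formatting cannot begin until revision (finishes day 22). It runs from day 22 to 22 + 7 = day 29.
All tasks are finished once the last one completes. Finish times: Literature review at 4, Data collection at 10, Data cleaning at 7, Analysis at 10, Writing at 17, Revision at 22, Formatting at 29, Submission at 12. The latest is day 29.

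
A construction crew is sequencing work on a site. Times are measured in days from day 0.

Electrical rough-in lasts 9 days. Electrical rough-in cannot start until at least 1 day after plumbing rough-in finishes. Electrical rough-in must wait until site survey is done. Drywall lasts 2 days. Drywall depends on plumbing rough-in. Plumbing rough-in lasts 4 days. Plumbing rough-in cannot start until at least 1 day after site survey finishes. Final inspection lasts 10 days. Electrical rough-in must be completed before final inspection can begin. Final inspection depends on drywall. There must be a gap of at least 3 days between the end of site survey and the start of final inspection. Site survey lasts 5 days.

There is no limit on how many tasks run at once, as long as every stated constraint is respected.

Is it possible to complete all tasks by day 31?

Nothing blocks site survey, so it runs from day 0 to day 5.
After site survey (finishes day 5, plus 1-day gap → day 6), plumbing rough-in can start at day 6 and finishes at day 10.
After plumbing rough-in (finishes day 10), drywall can start at day 10 and finishes at day 12.
Electrical rough-in has to wait for plumbing rough-in (finishes day 10, plus 1-day gap → day 11); site survey (finishes day 5). The latest of these is day 11, so electrical rough-in runs day 11 to 11 + 9 = day 20.
For final inspection: electrical rough-in (finishes day 20); drywall (finishes day 12); site survey (finishes day 5, plus 3-day gap → day 8). Taking the maximum gives a start of day 20, and it finishes at 20 + 10 = day 30.
Every task is finished by day 30, which is no later than the deadline of 31, so the schedule is feasible.

Yes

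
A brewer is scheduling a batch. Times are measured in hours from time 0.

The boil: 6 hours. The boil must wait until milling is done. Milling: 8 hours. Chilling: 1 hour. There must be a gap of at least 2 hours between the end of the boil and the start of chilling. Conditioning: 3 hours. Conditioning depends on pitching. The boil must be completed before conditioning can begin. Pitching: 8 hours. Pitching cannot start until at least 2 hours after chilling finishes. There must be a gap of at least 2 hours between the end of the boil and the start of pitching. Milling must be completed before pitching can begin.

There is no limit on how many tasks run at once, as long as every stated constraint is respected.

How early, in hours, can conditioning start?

Milling can start immediately at hour 0; it finishes at hour 8.
The boil waits on milling (finishes hour 8), so it starts at hour 8 and finishes at 8 + 6 = hour 14.
Chilling waits on the boil (finishes hour 14, plus 2-hour gap → hour 16), so it starts at hour 16 and finishes at 16 + 1 = hour 17.
Pitching has to wait for chilling (finishes hour 17, plus 2-hour gap → hour 19); the boil (finishes hour 14, plus 2-hour gap → hour 16); milling (finishes hour 8). The latest of these is hour 19, so pitching runs hour 19 to 19 + 8 = hour 27.
Conditioning waits on pitching (finishes hour 27); the boil (finishes hour 14). The latest of these is hour 27, which is the earliest conditioning can start.

27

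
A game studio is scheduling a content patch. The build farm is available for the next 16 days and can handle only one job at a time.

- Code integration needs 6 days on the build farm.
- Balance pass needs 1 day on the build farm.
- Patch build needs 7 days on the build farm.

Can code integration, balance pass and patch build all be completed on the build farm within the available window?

Yes

Running back to back, the jobs need 6 + 1 + 7 = 14 days on the build farm.
Since 14 ≤ 16, they fit within the window.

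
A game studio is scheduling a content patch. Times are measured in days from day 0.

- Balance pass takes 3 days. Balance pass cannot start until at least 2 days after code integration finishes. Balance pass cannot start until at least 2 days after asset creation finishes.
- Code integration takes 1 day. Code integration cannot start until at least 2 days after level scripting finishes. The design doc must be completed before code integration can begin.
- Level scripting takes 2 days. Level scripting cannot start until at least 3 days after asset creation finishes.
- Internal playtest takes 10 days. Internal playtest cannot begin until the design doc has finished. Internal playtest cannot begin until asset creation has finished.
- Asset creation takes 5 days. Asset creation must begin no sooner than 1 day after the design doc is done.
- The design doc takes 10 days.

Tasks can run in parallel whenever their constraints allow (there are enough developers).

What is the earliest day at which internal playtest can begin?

16

The design doc can start immediately at day 0; it finishes at day 10.
Asset creation waits on the design doc (finishes day 10, plus 1-day gap → day 11), so it starts at day 11 and finishes at 11 + 5 = day 16.
Internal playtest waits on the design doc (finishes day 10); asset creation (finishes day 16). The latest of these is day 16, which is the earliest internal playtest can start.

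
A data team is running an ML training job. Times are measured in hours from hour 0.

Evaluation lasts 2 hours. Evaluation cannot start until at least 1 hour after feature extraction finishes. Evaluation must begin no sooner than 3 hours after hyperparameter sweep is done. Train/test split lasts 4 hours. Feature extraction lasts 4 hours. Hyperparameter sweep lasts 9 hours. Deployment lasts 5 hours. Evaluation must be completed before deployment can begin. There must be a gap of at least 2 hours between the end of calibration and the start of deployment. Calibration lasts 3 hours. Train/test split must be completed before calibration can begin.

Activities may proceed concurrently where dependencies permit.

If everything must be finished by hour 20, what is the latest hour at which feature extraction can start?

8

Deployment has no dependents, so it just needs to finish by hour 20. Starting by 20 − 5 = hour 15 achieves that.
Since deployment (must start by hour 15) depends on it, evaluation must finish by hour 15. Backing off its 2-hour duration gives a latest start of hour 13.
Feature extraction feeds into evaluation (must start by hour 13, minus 1-hour gap → hour 12); so feature extraction must finish by hour 12 and therefore start by hour 8.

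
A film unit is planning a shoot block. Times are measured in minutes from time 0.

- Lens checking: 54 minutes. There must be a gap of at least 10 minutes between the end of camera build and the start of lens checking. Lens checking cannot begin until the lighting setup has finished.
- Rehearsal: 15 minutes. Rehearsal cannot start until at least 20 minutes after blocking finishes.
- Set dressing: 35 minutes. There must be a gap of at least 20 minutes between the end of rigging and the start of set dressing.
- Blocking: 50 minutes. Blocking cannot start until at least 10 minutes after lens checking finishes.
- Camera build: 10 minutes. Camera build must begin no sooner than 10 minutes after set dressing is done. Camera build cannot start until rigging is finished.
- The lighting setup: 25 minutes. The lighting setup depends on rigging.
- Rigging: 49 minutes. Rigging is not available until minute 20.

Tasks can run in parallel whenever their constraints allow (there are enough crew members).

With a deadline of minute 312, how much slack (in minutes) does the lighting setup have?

69

Rigging waits on its own release at minute 20, so it starts at minute 20 and finishes at 20 + 49 = minute 69.
After rigging (finishes minute 69), the lighting setup can start at minute 69 and finishes at minute 94.

Working backward from the deadline:
Rehearsal must finish by minute 312; it takes 15 minutes, so it must start by 312 − 15 = minute 297.
Blocking has to be done before rehearsal (must start by minute 297, minus 20-minute gap → minute 277). That means finishing by minute 277, i.e. starting by 277 − 50 = minute 227.
Lens checking feeds into blocking (must start by minute 227, minus 10-minute gap → minute 217); so lens checking must finish by minute 217 and therefore start by minute 163.
The lighting setup feeds into lens checking (must start by minute 163); so the lighting setup must finish by minute 163 and therefore start by minute 138.
So the lighting setup can start as early as minute 69 and as late as minute 138, giving 138 − 69 = 69 minutes of slack.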